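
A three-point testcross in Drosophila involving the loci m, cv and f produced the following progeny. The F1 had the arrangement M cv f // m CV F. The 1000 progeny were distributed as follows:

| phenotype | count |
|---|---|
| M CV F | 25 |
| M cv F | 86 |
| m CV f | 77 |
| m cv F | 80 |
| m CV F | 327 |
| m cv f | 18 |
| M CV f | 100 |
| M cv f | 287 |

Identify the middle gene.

m

The two rarest classes, m cv f and M CV F, are the double crossovers. Comparing them with the parentals, only the m allele has switched, so m is the middle locus and the order is cv – m – f.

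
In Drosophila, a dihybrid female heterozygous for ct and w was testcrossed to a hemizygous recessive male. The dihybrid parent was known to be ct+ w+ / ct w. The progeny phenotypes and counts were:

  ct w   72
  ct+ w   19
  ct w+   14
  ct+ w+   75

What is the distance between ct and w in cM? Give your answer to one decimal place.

18.3 cM

The recombinant classes are ct+ w and ct w+: 19 + 14 = 33.
Recombination frequency = 33/180 = 0.1833 ≈ 18.3%, i.e. 18.3 cM.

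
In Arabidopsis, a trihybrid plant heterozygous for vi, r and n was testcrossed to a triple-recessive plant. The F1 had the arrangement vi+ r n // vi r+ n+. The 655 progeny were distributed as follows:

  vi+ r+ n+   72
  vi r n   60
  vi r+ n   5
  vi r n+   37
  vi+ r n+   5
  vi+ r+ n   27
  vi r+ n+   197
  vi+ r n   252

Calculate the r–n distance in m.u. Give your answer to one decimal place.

11.3 m.u.

The two rarest classes, vi+ r n+ and vi r+ n, are the double crossovers. Comparing them with the parentals, only the n allele has switched, so n is the middle locus and the order is vi – n – r.
Crossovers in the n–r interval produce the single-crossover classes vi+ r+ n and vi r n+ (27 + 37 = 64) plus the double crossovers (10).
RF(n–r) = (64 + 10) / 655 = 74/655 = 0.1130 → 11.3 m.u.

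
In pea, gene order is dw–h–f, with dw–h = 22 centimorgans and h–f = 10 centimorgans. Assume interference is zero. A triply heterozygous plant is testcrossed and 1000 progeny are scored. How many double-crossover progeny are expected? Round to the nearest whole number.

Map distances give recombination frequencies of 0.220 and 0.100 for the two intervals.
With no interference, expected double-crossover frequency = 0.220 × 0.100 = 0.02200.
Expected number = 0.02200 × 1000 = 22.00 ≈ 22.

22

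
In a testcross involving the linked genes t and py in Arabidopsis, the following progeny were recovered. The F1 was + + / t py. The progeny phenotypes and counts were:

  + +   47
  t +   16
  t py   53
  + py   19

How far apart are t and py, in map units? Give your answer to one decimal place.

25.9 map units

The recombinant classes are + py and t +: 19 + 16 = 35.
Recombination frequency = 35/135 = 0.2593 ≈ 25.9%, i.e. 25.9 map units.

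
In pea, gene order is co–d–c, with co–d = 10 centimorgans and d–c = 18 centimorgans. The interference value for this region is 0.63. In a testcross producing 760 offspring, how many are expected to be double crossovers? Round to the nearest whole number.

Map distances give recombination frequencies of 0.100 and 0.180 for the two intervals.
With interference 0.63 (so coincidence = 0.37), expected double-crossover frequency = 0.100 × 0.180 × 0.37 = 0.00666.
Expected number = 0.00666 × 760 = 5.06 ≈ 5.

5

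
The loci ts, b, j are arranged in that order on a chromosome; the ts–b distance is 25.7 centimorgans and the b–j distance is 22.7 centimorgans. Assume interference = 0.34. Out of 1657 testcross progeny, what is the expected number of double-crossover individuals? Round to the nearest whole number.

64

Map distances give recombination frequencies of 0.257 and 0.227 for the two intervals.
With interference 0.34 (so coincidence = 0.66), expected double-crossover frequency = 0.257 × 0.227 × 0.66 = 0.03850.
Expected number = 0.03850 × 1657 = 63.80 ≈ 64.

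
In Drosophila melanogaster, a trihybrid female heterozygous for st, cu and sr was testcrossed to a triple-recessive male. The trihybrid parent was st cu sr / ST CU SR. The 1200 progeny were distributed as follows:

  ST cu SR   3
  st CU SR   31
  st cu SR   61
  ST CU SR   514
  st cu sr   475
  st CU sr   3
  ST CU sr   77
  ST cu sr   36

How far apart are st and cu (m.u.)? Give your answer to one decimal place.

The two rarest classes, st CU sr and ST cu SR, are the double crossovers. Comparing them with the parentals, only the cu allele has switched, so cu is the middle locus and the order is st – cu – sr.
Crossovers in the st–cu interval produce the single-crossover classes ST cu sr and st CU SR (36 + 31 = 67) plus the double crossovers (6).
RF(st–cu) = (67 + 6) / 1200 = 73/1200 = 0.0608 → 6.1 m.u.

6.1 m.u.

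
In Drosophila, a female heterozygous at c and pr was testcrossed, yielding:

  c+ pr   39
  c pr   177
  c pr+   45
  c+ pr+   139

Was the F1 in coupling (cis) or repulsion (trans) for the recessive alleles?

The two most frequent classes are c+ pr+ (139) and c pr (177); these are the parental (non-recombinant) types.
So the F1 carried c+ pr+ on one chromosome and c pr on the other — the recessive alleles are on the same chromosome (cis / coupling).

cis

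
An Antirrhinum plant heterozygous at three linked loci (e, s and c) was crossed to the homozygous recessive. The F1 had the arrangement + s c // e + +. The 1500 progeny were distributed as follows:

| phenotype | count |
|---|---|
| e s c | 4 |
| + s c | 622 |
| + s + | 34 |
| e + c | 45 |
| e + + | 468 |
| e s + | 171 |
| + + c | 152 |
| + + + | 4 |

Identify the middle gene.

The two rarest classes, e s c and + + +, are the double crossovers. Comparing them with the parentals, only the e allele has switched, so e is the middle locus and the order is s – e – c.

e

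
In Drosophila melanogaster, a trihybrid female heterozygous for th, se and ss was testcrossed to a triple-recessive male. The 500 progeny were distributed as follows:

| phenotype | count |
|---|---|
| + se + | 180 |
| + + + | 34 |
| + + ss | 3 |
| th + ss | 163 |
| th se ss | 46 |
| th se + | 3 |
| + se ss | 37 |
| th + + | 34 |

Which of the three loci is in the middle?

th

The two most frequent reciprocal classes, + se + and th + ss, are the parental types, so the F1 was + se + / th + ss.
The two rarest classes, th se + and + + ss, are the double crossovers. Comparing them with the parentals, only the th allele has switched, so th is the middle locus and the order is ss – th – se.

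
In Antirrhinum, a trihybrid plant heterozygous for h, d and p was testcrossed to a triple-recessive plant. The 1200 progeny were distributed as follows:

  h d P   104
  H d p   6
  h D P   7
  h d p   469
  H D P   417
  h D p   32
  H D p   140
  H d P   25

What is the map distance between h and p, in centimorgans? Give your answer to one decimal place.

21.4 centimorgans

The two most frequent reciprocal classes, H D P and h d p, are the parental types, so the F1 was H D P / h d p.
The two rarest classes, h D P and H d p, are the double crossovers. Comparing them with the parentals, only the h allele has switched, so h is the middle locus and the order is p – h – d.
Crossovers in the p–h interval produce the single-crossover classes H D p and h d P (140 + 104 = 244) plus the double crossovers (13).
RF(p–h) = (244 + 13) / 1200 = 257/1200 = 0.2142 → 21.4 centimorgans.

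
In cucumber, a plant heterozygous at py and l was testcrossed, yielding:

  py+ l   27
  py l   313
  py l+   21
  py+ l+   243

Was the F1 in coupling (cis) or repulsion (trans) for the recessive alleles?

The two most frequent classes are py+ l+ (243) and py l (313); these are the parental (non-recombinant) types.
So the F1 carried py+ l+ on one chromosome and py l on the other — the recessive alleles are on the same chromosome (cis / coupling).

cis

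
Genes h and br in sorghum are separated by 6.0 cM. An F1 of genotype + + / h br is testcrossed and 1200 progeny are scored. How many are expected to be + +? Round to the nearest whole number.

564

A map distance of 6.0 cM corresponds to a recombination frequency of 0.060.
The F1 is + + / h br, so + + is a parental gamete class with expected frequency (1 − r)/2 = 0.940/2 = 0.4700.
Expected number = 0.4700 × 1200 = 564.00 ≈ 564.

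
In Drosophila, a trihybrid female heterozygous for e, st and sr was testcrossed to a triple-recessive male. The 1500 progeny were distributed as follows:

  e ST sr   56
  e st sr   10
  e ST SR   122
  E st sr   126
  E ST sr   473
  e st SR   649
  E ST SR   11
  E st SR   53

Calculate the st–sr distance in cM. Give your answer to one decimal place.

The two most frequent reciprocal classes, E ST sr and e st SR, are the parental types, so the F1 was E ST sr / e st SR.
The two rarest classes, E ST SR and e st sr, are the double crossovers. Comparing them with the parentals, only the sr allele has switched, so sr is the middle locus and the order is st – sr – e.
Crossovers in the st–sr interval produce the single-crossover classes E st sr and e ST SR (126 + 122 = 248) plus the double crossovers (21).
RF(st–sr) = (248 + 21) / 1500 = 269/1500 = 0.1793 → 17.9 cM.

17.9 cM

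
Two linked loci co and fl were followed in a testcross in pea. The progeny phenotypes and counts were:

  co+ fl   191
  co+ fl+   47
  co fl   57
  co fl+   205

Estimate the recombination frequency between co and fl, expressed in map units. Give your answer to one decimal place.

The two most frequent classes, co+ fl (191) and co fl+ (205), are the parental types, so the F1 was co+ fl / co fl+.
The recombinant classes are co+ fl+ and co fl: 47 + 57 = 104.
Recombination frequency = 104/500 = 0.2080 ≈ 20.8%, i.e. 20.8 map units.

20.8 map units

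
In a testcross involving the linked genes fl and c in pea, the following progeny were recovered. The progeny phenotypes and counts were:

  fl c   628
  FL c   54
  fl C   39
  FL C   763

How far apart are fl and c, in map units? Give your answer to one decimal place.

6.3 map units

The two most frequent classes, FL C (763) and fl c (628), are the parental types, so the F1 was FL C / fl c.
The recombinant classes are FL c and fl C: 54 + 39 = 93.
Recombination frequency = 93/1484 = 0.0627 ≈ 6.3%, i.e. 6.3 map units.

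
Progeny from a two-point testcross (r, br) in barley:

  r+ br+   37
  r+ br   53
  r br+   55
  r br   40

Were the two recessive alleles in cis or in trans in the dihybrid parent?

trans

The two most frequent classes are r+ br (53) and r br+ (55); these are the parental (non-recombinant) types.
So the F1 carried r+ br on one chromosome and r br+ on the other — the recessive alleles are on opposite chromosomes (trans / repulsion).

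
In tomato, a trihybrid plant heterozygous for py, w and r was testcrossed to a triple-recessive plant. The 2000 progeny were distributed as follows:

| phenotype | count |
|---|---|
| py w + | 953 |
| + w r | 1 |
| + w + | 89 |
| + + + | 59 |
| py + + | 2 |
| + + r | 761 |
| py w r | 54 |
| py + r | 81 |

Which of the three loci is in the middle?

The two most frequent reciprocal classes, + + r and py w +, are the parental types, so the F1 was + + r / py w +.
The two rarest classes, + w r and py + +, are the double crossovers. Comparing them with the parentals, only the w allele has switched, so w is the middle locus and the order is py – w – r.

w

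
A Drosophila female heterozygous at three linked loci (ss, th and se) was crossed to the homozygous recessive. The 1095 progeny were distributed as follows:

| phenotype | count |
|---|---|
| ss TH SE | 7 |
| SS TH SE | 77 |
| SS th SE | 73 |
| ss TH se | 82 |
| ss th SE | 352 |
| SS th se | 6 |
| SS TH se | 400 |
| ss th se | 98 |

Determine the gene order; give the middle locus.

th

The two most frequent reciprocal classes, ss th SE and SS TH se, are the parental types, so the F1 was ss th SE / SS TH se.
The two rarest classes, ss TH SE and SS th se, are the double crossovers. Comparing them with the parentals, only the th allele has switched, so th is the middle locus and the order is se – th – ss.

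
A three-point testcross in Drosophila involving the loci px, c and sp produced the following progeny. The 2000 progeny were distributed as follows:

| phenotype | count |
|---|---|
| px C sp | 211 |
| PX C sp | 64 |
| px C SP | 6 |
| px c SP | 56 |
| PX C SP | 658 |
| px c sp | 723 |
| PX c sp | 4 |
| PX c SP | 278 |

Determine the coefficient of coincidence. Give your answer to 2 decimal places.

0.31

The two most frequent reciprocal classes, PX C SP and px c sp, are the parental types, so the F1 was PX C SP / px c sp.
The two rarest classes, px C SP and PX c sp, are the double crossovers. Comparing them with the parentals, only the px allele has switched, so px is the middle locus and the order is sp – px – c.
sp–px: (120 + 10)/2000 = 0.0650; px–c: (489 + 10)/2000 = 0.2495.
Expected DCO frequency = 0.0650 × 0.2495 ≈ 0.01622; observed = 10/2000 ≈ 0.00500.
Coefficient of coincidence = 0.00500/0.01622 ≈ 0.31.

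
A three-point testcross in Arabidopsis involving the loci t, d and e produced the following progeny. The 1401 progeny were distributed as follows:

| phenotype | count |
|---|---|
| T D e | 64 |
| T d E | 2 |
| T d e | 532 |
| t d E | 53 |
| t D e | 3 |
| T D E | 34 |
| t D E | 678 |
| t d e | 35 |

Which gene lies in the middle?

e

The two most frequent reciprocal classes, t D E and T d e, are the parental types, so the F1 was t D E / T d e.
The two rarest classes, t D e and T d E, are the double crossovers. Comparing them with the parentals, only the e allele has switched, so e is the middle locus and the order is t – e – d.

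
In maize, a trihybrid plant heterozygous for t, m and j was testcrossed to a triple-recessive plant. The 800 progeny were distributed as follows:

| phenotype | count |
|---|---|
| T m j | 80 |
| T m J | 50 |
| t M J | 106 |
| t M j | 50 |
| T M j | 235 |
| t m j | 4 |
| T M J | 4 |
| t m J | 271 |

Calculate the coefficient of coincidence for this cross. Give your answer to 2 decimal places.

The two most frequent reciprocal classes, T M j and t m J, are the parental types, so the F1 was T M j / t m J.
The two rarest classes, T M J and t m j, are the double crossovers. Comparing them with the parentals, only the j allele has switched, so j is the middle locus and the order is t – j – m.
t–j: (100 + 8)/800 = 0.1350; j–m: (186 + 8)/800 = 0.2425.
Expected DCO frequency = 0.1350 × 0.2425 ≈ 0.03274; observed = 8/800 ≈ 0.01000.
Coefficient of coincidence = 0.01000/0.03274 ≈ 0.31.

0.31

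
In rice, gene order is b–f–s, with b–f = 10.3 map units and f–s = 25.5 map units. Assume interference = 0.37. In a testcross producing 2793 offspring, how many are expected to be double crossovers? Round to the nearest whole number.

Map distances give recombination frequencies of 0.103 and 0.255 for the two intervals.
With interference 0.37 (so coincidence = 0.63), expected double-crossover frequency = 0.103 × 0.255 × 0.63 = 0.01655.
Expected number = 0.01655 × 2793 = 46.22 ≈ 46.

46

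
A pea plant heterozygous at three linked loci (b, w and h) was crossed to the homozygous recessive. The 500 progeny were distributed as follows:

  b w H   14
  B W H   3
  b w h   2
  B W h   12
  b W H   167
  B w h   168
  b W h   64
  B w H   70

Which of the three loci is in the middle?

b

The two most frequent reciprocal classes, b W H and B w h, are the parental types, so the F1 was b W H / B w h.
The two rarest classes, B W H and b w h, are the double crossovers. Comparing them with the parentals, only the b allele has switched, so b is the middle locus and the order is h – b – w.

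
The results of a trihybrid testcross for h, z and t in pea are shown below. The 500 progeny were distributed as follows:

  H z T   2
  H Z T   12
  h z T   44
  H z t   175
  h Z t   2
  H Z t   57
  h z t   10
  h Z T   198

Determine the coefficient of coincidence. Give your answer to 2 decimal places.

The two most frequent reciprocal classes, H z t and h Z T, are the parental types, so the F1 was H z t / h Z T.
The two rarest classes, H z T and h Z t, are the double crossovers. Comparing them with the parentals, only the t allele has switched, so t is the middle locus and the order is h – t – z.
h–t: (22 + 4)/500 = 0.0520; t–z: (101 + 4)/500 = 0.2100.
Expected DCO frequency = 0.0520 × 0.2100 ≈ 0.01092; observed = 4/500 ≈ 0.00800.
Coefficient of coincidence = 0.00800/0.01092 ≈ 0.73.

0.73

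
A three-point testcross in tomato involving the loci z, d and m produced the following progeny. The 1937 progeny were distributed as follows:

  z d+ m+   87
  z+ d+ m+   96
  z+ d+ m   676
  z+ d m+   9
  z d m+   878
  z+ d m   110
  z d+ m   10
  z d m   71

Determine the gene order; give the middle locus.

The two most frequent reciprocal classes, z+ d+ m and z d m+, are the parental types, so the F1 was z+ d+ m / z d m+.
The two rarest classes, z d+ m and z+ d m+, are the double crossovers. Comparing them with the parentals, only the z allele has switched, so z is the middle locus and the order is m – z – d.

z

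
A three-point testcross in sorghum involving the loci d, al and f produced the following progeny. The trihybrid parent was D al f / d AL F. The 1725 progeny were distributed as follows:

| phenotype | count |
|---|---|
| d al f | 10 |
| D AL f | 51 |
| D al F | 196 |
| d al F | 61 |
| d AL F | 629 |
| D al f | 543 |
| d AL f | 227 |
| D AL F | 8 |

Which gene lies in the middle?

The two rarest classes, d al f and D AL F, are the double crossovers. Comparing them with the parentals, only the d allele has switched, so d is the middle locus and the order is al – d – f.

d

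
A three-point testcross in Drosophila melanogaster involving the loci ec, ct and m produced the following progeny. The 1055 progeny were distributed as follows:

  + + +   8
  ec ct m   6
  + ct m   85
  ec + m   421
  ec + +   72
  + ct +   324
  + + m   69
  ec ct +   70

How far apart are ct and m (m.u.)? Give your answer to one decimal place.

The two most frequent reciprocal classes, ec + m and + ct +, are the parental types, so the F1 was ec + m / + ct +.
The two rarest classes, ec ct m and + + +, are the double crossovers. Comparing them with the parentals, only the ct allele has switched, so ct is the middle locus and the order is ec – ct – m.
Crossovers in the ct–m interval produce the single-crossover classes ec + + and + ct m (72 + 85 = 157) plus the double crossovers (14).
RF(ct–m) = (157 + 14) / 1055 = 171/1055 = 0.1621 → 16.2 m.u.

16.2 m.u.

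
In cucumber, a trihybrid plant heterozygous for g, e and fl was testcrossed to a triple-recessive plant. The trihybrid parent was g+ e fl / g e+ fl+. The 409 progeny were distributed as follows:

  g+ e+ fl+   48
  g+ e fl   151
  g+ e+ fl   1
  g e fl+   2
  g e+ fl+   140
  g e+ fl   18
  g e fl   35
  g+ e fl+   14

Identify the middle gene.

e

The two rarest classes, g+ e+ fl and g e fl+, are the double crossovers. Comparing them with the parentals, only the e allele has switched, so e is the middle locus and the order is g – e – fl.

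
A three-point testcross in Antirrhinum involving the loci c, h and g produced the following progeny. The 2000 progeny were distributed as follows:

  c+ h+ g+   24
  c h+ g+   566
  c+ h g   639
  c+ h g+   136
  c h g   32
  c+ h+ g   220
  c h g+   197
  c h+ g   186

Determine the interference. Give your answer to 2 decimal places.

0.37

The two most frequent reciprocal classes, c+ h g and c h+ g+, are the parental types, so the F1 was c+ h g / c h+ g+.
The two rarest classes, c h g and c+ h+ g+, are the double crossovers. Comparing them with the parentals, only the c allele has switched, so c is the middle locus and the order is g – c – h.
g–c: (322 + 56)/2000 = 0.1890; c–h: (417 + 56)/2000 = 0.2365.
Expected DCO frequency = 0.1890 × 0.2365 ≈ 0.04470; observed = 56/2000 ≈ 0.02800.
Coefficient of coincidence = 0.02800/0.04470 ≈ 0.63; interference = 1 − 0.63 = 0.37.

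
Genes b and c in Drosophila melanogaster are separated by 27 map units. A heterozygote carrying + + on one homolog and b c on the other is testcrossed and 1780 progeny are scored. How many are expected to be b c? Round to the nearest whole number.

A map distance of 27 map units corresponds to a recombination frequency of 0.270.
The F1 is + + / b c, so b c is a parental gamete class with expected frequency (1 − r)/2 = 0.730/2 = 0.3650.
Expected number = 0.3650 × 1780 = 649.70 ≈ 650.

650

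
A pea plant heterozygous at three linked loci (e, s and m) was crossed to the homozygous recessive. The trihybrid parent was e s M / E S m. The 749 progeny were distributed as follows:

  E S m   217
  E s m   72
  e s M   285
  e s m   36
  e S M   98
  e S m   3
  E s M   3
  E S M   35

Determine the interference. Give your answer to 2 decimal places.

The two rarest classes, E s M and e S m, are the double crossovers. Comparing them with the parentals, only the e allele has switched, so e is the middle locus and the order is m – e – s.
m–e: (71 + 6)/749 = 0.1028; e–s: (170 + 6)/749 = 0.2350.
Expected DCO frequency = 0.1028 × 0.2350 ≈ 0.02416; observed = 6/749 ≈ 0.00801.
Coefficient of coincidence = 0.00801/0.02416 ≈ 0.33; interference = 1 − 0.33 = 0.67.

0.67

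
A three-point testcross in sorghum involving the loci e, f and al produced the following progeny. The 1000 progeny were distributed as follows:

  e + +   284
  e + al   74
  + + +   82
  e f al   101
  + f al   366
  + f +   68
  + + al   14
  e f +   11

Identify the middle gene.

The two most frequent reciprocal classes, e + + and + f al, are the parental types, so the F1 was e + + / + f al.
The two rarest classes, e f + and + + al, are the double crossovers. Comparing them with the parentals, only the f allele has switched, so f is the middle locus and the order is al – f – e.

f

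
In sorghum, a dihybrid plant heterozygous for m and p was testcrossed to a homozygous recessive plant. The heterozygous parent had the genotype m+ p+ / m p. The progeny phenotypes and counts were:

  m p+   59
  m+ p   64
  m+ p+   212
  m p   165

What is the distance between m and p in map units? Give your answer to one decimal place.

The recombinant classes are m+ p and m p+: 64 + 59 = 123.
Recombination frequency = 123/500 = 0.2460 ≈ 24.6%, i.e. 24.6 map units.

24.6 map units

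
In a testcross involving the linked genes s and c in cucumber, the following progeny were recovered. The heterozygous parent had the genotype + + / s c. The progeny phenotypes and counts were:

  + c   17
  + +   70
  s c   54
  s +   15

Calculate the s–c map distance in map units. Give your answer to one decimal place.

The recombinant classes are + c and s +: 17 + 15 = 32.
Recombination frequency = 32/156 = 0.2051 ≈ 20.5%, i.e. 20.5 map units.

20.5 map units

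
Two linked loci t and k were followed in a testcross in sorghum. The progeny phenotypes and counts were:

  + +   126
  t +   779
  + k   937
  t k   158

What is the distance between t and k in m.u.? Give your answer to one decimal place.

The two most frequent classes, + k (937) and t + (779), are the parental types, so the F1 was + k / t +.
The recombinant classes are + + and t k: 126 + 158 = 284.
Recombination frequency = 284/2000 = 0.1420 ≈ 14.2%, i.e. 14.2 m.u.

14.2 m.u.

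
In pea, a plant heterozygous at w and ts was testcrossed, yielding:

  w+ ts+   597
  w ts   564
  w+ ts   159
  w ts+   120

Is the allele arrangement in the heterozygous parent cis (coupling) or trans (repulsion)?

The two most frequent classes are w+ ts+ (597) and w ts (564); these are the parental (non-recombinant) types.
So the F1 carried w+ ts+ on one chromosome and w ts on the other — the recessive alleles are on the same chromosome (cis / coupling).

cis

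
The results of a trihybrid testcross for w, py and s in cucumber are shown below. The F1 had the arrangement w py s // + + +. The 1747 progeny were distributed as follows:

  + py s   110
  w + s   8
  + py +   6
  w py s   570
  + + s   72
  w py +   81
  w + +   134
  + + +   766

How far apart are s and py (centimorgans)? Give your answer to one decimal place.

9.6 centimorgans

The two rarest classes, w + s and + py +, are the double crossovers. Comparing them with the parentals, only the py allele has switched, so py is the middle locus and the order is s – py – w.
Crossovers in the s–py interval produce the single-crossover classes w py + and + + s (81 + 72 = 153) plus the double crossovers (14).
RF(s–py) = (153 + 14) / 1747 = 167/1747 = 0.0956 → 9.6 centimorgans.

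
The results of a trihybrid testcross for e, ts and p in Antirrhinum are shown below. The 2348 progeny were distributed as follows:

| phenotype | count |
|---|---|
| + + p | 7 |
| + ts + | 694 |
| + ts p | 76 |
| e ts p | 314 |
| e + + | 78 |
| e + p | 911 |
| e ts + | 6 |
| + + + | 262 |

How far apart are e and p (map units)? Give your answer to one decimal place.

The two most frequent reciprocal classes, e + p and + ts +, are the parental types, so the F1 was e + p / + ts +.
The two rarest classes, + + p and e ts +, are the double crossovers. Comparing them with the parentals, only the e allele has switched, so e is the middle locus and the order is p – e – ts.
Crossovers in the p–e interval produce the single-crossover classes e + + and + ts p (78 + 76 = 154) plus the double crossovers (13).
RF(p–e) = (154 + 13) / 2348 = 167/2348 = 0.0711 → 7.1 map units.

7.1 map units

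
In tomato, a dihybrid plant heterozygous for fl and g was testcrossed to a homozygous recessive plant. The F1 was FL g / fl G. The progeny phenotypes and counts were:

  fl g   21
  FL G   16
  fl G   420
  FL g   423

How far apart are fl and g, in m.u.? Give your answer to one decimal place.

4.2 m.u.

The recombinant classes are FL G and fl g: 16 + 21 = 37.
Recombination frequency = 37/880 = 0.0420 ≈ 4.2%, i.e. 4.2 m.u.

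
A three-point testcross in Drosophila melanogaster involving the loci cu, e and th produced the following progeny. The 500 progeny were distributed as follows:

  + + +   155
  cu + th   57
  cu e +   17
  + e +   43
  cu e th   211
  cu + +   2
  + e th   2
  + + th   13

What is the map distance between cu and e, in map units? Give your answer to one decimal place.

The two most frequent reciprocal classes, + + + and cu e th, are the parental types, so the F1 was + + + / cu e th.
The two rarest classes, cu + + and + e th, are the double crossovers. Comparing them with the parentals, only the cu allele has switched, so cu is the middle locus and the order is e – cu – th.
Crossovers in the e–cu interval produce the single-crossover classes + e + and cu + th (43 + 57 = 100) plus the double crossovers (4).
RF(e–cu) = (100 + 4) / 500 = 104/500 = 0.2080 → 20.8 map units.

20.8 map units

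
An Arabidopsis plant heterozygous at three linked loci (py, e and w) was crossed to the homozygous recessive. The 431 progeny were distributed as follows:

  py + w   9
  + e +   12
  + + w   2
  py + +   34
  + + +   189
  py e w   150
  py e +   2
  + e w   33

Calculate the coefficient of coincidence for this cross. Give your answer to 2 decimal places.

0.97

The two most frequent reciprocal classes, + + + and py e w, are the parental types, so the F1 was + + + / py e w.
The two rarest classes, + + w and py e +, are the double crossovers. Comparing them with the parentals, only the w allele has switched, so w is the middle locus and the order is py – w – e.
py–w: (67 + 4)/431 = 0.1647; w–e: (21 + 4)/431 = 0.0580.
Expected DCO frequency = 0.1647 × 0.0580 ≈ 0.00955; observed = 4/431 ≈ 0.00928.
Coefficient of coincidence = 0.00928/0.00955 ≈ 0.97.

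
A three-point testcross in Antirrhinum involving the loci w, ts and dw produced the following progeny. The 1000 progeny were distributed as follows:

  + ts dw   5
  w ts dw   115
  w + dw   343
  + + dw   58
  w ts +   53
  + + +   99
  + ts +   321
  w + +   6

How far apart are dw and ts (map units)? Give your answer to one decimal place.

The two most frequent reciprocal classes, + ts + and w + dw, are the parental types, so the F1 was + ts + / w + dw.
The two rarest classes, + ts dw and w + +, are the double crossovers. Comparing them with the parentals, only the dw allele has switched, so dw is the middle locus and the order is ts – dw – w.
Crossovers in the ts–dw interval produce the single-crossover classes + + + and w ts dw (99 + 115 = 214) plus the double crossovers (11).
RF(ts–dw) = (214 + 11) / 1000 = 225/1000 = 0.2250 → 22.5 map units.

22.5 map units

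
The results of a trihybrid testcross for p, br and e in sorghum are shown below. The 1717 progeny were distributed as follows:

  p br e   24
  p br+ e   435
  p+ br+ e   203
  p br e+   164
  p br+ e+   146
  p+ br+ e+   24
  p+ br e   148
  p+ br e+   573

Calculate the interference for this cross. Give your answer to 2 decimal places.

0.42

The two most frequent reciprocal classes, p+ br e+ and p br+ e, are the parental types, so the F1 was p+ br e+ / p br+ e.
The two rarest classes, p+ br+ e+ and p br e, are the double crossovers. Comparing them with the parentals, only the br allele has switched, so br is the middle locus and the order is e – br – p.
e–br: (294 + 48)/1717 = 0.1992; br–p: (367 + 48)/1717 = 0.2417.
Expected DCO frequency = 0.1992 × 0.2417 ≈ 0.04815; observed = 48/1717 ≈ 0.02796.
Coefficient of coincidence = 0.02796/0.04815 ≈ 0.58; interference = 1 − 0.58 = 0.42.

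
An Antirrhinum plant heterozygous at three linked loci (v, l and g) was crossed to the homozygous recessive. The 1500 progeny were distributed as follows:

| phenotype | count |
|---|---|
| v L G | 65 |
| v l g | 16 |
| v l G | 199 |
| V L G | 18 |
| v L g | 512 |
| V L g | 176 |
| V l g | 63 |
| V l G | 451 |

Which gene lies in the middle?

The two most frequent reciprocal classes, V l G and v L g, are the parental types, so the F1 was V l G / v L g.
The two rarest classes, V L G and v l g, are the double crossovers. Comparing them with the parentals, only the l allele has switched, so l is the middle locus and the order is v – l – g.

l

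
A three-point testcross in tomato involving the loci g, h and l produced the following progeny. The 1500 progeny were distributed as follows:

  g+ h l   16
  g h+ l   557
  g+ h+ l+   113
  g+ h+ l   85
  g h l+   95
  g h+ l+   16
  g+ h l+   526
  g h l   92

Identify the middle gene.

l

The two most frequent reciprocal classes, g h+ l and g+ h l+, are the parental types, so the F1 was g h+ l / g+ h l+.
The two rarest classes, g h+ l+ and g+ h l, are the double crossovers. Comparing them with the parentals, only the l allele has switched, so l is the middle locus and the order is h – l – g.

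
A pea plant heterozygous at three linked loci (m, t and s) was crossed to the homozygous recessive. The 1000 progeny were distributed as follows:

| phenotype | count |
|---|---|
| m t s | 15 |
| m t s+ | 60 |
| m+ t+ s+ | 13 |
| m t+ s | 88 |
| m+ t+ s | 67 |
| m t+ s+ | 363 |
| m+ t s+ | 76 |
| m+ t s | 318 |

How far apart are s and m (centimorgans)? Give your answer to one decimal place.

19.2 centimorgans

The two most frequent reciprocal classes, m t+ s+ and m+ t s, are the parental types, so the F1 was m t+ s+ / m+ t s.
The two rarest classes, m+ t+ s+ and m t s, are the double crossovers. Comparing them with the parentals, only the m allele has switched, so m is the middle locus and the order is t – m – s.
Crossovers in the m–s interval produce the single-crossover classes m t+ s and m+ t s+ (88 + 76 = 164) plus the double crossovers (28).
RF(m–s) = (164 + 28) / 1000 = 192/1000 = 0.1920 → 19.2 centimorgans.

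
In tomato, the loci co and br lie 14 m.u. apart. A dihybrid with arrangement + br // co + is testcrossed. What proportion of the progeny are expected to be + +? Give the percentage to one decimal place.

A map distance of 14 m.u. corresponds to a recombination frequency of 0.140.
The F1 is + br / co +, so + + is a recombinant gamete class with expected frequency r/2 = 0.140/2 = 0.0700.
That is 0.0700 = 7.0% of the progeny.

7.0%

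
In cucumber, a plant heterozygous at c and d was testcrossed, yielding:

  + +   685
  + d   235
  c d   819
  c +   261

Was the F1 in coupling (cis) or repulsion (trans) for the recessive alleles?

The two most frequent classes are + + (685) and c d (819); these are the parental (non-recombinant) types.
So the F1 carried + + on one chromosome and c d on the other — the recessive alleles are on the same chromosome (cis / coupling).

cis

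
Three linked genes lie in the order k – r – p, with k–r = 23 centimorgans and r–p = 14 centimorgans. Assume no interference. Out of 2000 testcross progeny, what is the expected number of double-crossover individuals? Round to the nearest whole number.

64

Map distances give recombination frequencies of 0.230 and 0.140 for the two intervals.
With no interference, expected double-crossover frequency = 0.230 × 0.140 = 0.03220.
Expected number = 0.03220 × 2000 = 64.40 ≈ 64.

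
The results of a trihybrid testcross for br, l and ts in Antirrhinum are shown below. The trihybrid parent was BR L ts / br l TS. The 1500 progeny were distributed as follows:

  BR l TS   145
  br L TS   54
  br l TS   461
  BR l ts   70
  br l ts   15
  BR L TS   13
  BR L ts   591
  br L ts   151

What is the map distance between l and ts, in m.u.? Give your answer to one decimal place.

The two rarest classes, BR L TS and br l ts, are the double crossovers. Comparing them with the parentals, only the ts allele has switched, so ts is the middle locus and the order is br – ts – l.
Crossovers in the ts–l interval produce the single-crossover classes BR l ts and br L TS (70 + 54 = 124) plus the double crossovers (28).
RF(ts–l) = (124 + 28) / 1500 = 152/1500 = 0.1013 → 10.1 m.u.

10.1 m.u.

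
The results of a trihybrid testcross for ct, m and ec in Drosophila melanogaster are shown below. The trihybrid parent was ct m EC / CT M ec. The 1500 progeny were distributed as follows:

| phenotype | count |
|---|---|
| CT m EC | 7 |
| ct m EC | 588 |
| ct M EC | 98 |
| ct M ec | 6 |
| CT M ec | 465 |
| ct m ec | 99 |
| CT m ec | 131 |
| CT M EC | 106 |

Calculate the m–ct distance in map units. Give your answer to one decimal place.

16.1 map units

The two rarest classes, CT m EC and ct M ec, are the double crossovers. Comparing them with the parentals, only the ct allele has switched, so ct is the middle locus and the order is ec – ct – m.
Crossovers in the ct–m interval produce the single-crossover classes ct M EC and CT m ec (98 + 131 = 229) plus the double crossovers (13).
RF(ct–m) = (229 + 13) / 1500 = 242/1500 = 0.1613 → 16.1 map units.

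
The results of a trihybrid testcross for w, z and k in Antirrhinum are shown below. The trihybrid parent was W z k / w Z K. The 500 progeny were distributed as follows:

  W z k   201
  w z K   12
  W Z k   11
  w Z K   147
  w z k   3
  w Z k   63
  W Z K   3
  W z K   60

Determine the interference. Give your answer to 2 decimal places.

The two rarest classes, w z k and W Z K, are the double crossovers. Comparing them with the parentals, only the w allele has switched, so w is the middle locus and the order is z – w – k.
z–w: (23 + 6)/500 = 0.0580; w–k: (123 + 6)/500 = 0.2580.
Expected DCO frequency = 0.0580 × 0.2580 ≈ 0.01496; observed = 6/500 ≈ 0.01200.
Coefficient of coincidence = 0.01200/0.01496 ≈ 0.80; interference = 1 − 0.80 = 0.20.

0.20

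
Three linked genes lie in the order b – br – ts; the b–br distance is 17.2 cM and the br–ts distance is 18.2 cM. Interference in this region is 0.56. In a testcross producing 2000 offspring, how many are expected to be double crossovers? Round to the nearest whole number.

Map distances give recombination frequencies of 0.172 and 0.182 for the two intervals.
With interference 0.56 (so coincidence = 0.44), expected double-crossover frequency = 0.172 × 0.182 × 0.44 = 0.01377.
Expected number = 0.01377 × 2000 = 27.55 ≈ 28.

28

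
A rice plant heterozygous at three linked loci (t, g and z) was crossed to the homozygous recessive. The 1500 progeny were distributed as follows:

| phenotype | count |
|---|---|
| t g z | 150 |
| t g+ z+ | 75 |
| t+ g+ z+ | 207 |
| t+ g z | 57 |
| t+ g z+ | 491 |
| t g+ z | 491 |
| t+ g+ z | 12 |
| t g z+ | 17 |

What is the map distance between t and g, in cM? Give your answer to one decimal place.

The two most frequent reciprocal classes, t g+ z and t+ g z+, are the parental types, so the F1 was t g+ z / t+ g z+.
The two rarest classes, t+ g+ z and t g z+, are the double crossovers. Comparing them with the parentals, only the t allele has switched, so t is the middle locus and the order is z – t – g.
Crossovers in the t–g interval produce the single-crossover classes t g z and t+ g+ z+ (150 + 207 = 357) plus the double crossovers (29).
RF(t–g) = (357 + 29) / 1500 = 386/1500 = 0.2573 → 25.7 cM.

25.7 cM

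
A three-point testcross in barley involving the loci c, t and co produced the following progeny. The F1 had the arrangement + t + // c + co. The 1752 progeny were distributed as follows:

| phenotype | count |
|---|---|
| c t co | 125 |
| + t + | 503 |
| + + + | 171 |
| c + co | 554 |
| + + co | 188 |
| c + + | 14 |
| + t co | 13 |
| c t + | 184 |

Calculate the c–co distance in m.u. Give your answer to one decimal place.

The two rarest classes, + t co and c + +, are the double crossovers. Comparing them with the parentals, only the co allele has switched, so co is the middle locus and the order is c – co – t.
Crossovers in the c–co interval produce the single-crossover classes c t + and + + co (184 + 188 = 372) plus the double crossovers (27).
RF(c–co) = (372 + 27) / 1752 = 399/1752 = 0.2277 → 22.8 m.u.

22.8 m.u.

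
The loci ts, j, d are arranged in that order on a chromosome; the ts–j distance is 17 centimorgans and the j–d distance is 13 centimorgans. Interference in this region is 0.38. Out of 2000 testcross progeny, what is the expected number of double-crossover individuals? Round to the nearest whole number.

27

Map distances give recombination frequencies of 0.170 and 0.130 for the two intervals.
With interference 0.38 (so coincidence = 0.62), expected double-crossover frequency = 0.170 × 0.130 × 0.62 = 0.01370.
Expected number = 0.01370 × 2000 = 27.40 ≈ 27.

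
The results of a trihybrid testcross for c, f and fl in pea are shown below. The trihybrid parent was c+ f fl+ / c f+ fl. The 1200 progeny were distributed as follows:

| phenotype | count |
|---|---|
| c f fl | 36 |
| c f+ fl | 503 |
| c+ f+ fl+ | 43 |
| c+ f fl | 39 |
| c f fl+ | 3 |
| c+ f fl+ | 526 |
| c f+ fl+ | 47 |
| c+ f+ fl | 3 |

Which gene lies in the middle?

c

The two rarest classes, c f fl+ and c+ f+ fl, are the double crossovers. Comparing them with the parentals, only the c allele has switched, so c is the middle locus and the order is f – c – fl.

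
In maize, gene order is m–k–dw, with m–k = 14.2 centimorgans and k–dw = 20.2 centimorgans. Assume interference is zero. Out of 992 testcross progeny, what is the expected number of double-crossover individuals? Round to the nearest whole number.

28

Map distances give recombination frequencies of 0.142 and 0.202 for the two intervals.
With no interference, expected double-crossover frequency = 0.142 × 0.202 = 0.02868.
Expected number = 0.02868 × 992 = 28.45 ≈ 28.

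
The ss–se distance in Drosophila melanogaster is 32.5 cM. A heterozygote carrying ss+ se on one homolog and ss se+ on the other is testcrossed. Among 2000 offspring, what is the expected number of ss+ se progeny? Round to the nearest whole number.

A map distance of 32.5 cM corresponds to a recombination frequency of 0.325.
The F1 is ss+ se / ss se+, so ss+ se is a parental gamete class with expected frequency (1 − r)/2 = 0.675/2 = 0.3375.
Expected number = 0.3375 × 2000 = 675.00 ≈ 675.

675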